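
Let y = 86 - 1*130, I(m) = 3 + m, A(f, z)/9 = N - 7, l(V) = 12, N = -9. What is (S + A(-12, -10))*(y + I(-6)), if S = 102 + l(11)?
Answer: 1410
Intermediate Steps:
A(f, z) = -144 (A(f, z) = 9*(-9 - 7) = 9*(-16) = -144)
y = -44 (y = 86 - 130 = -44)
S = 114 (S = 102 + 12 = 114)
(S + A(-12, -10))*(y + I(-6)) = (114 - 144)*(-44 + (3 - 6)) = -30*(-44 - 3) = -30*(-47) = 1410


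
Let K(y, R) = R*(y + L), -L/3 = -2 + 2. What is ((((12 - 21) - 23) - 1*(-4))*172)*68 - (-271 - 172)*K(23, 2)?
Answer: -307110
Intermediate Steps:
L = 0 (L = -3*(-2 + 2) = -3*0 = 0)
K(y, R) = R*y (K(y, R) = R*(y + 0) = R*y)
((((12 - 21) - 23) - 1*(-4))*172)*68 - (-271 - 172)*K(23, 2) = ((((12 - 21) - 23) - 1*(-4))*172)*68 - (-271 - 172)*2*23 = (((-9 - 23) + 4)*172)*68 - (-443)*46 = ((-32 + 4)*172)*68 - 1*(-20378) = -28*172*68 + 20378 = -4816*68 + 20378 = -327488 + 20378 = -307110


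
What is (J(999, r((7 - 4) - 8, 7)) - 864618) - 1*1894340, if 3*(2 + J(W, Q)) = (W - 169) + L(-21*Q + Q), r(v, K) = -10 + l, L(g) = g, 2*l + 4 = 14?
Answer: -2758650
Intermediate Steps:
l = 5 (l = -2 + (½)*14 = -2 + 7 = 5)
r(v, K) = -5 (r(v, K) = -10 + 5 = -5)
J(W, Q) = -175/3 - 20*Q/3 + W/3 (J(W, Q) = -2 + ((W - 169) + (-21*Q + Q))/3 = -2 + ((-169 + W) - 20*Q)/3 = -2 + (-169 + W - 20*Q)/3 = -2 + (-169/3 - 20*Q/3 + W/3) = -175/3 - 20*Q/3 + W/3)
(J(999, r((7 - 4) - 8, 7)) - 864618) - 1*1894340 = ((-175/3 - 20/3*(-5) + (⅓)*999) - 864618) - 1*1894340 = ((-175/3 + 100/3 + 333) - 864618) - 1894340 = (308 - 864618) - 1894340 = -864310 - 1894340 = -2758650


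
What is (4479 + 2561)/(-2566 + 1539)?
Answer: -7040/1027 ≈ -6.8549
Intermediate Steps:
(4479 + 2561)/(-2566 + 1539) = 7040/(-1027) = 7040*(-1/1027) = -7040/1027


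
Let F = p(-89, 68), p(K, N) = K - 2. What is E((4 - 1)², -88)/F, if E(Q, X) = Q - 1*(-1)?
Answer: -10/91 ≈ -0.10989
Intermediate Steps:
E(Q, X) = 1 + Q (E(Q, X) = Q + 1 = 1 + Q)
p(K, N) = -2 + K
F = -91 (F = -2 - 89 = -91)
E((4 - 1)², -88)/F = (1 + (4 - 1)²)/(-91) = (1 + 3²)*(-1/91) = (1 + 9)*(-1/91) = 10*(-1/91) = -10/91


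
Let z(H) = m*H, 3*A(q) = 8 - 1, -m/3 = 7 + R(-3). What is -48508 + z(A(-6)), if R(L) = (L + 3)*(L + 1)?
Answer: -48557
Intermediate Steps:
R(L) = (1 + L)*(3 + L) (R(L) = (3 + L)*(1 + L) = (1 + L)*(3 + L))
m = -21 (m = -3*(7 + (3 + (-3)² + 4*(-3))) = -3*(7 + (3 + 9 - 12)) = -3*(7 + 0) = -3*7 = -21)
A(q) = 7/3 (A(q) = (8 - 1)/3 = (⅓)*7 = 7/3)
z(H) = -21*H
-48508 + z(A(-6)) = -48508 - 21*7/3 = -48508 - 49 = -48557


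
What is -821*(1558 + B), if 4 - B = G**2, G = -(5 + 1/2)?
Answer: -5030267/4 ≈ -1.2576e+6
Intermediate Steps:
G = -11/2 (G = -(5 + 1*(1/2)) = -(5 + 1/2) = -1*11/2 = -11/2 ≈ -5.5000)
B = -105/4 (B = 4 - (-11/2)**2 = 4 - 1*121/4 = 4 - 121/4 = -105/4 ≈ -26.250)
-821*(1558 + B) = -821*(1558 - 105/4) = -821*6127/4 = -5030267/4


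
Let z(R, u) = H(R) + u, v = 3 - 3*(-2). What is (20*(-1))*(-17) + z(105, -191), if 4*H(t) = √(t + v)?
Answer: 149 + √114/4 ≈ 151.67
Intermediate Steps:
v = 9 (v = 3 + 6 = 9)
H(t) = √(9 + t)/4 (H(t) = √(t + 9)/4 = √(9 + t)/4)
z(R, u) = u + √(9 + R)/4 (z(R, u) = √(9 + R)/4 + u = u + √(9 + R)/4)
(20*(-1))*(-17) + z(105, -191) = (20*(-1))*(-17) + (-191 + √(9 + 105)/4) = -20*(-17) + (-191 + √114/4) = 340 + (-191 + √114/4) = 149 + √114/4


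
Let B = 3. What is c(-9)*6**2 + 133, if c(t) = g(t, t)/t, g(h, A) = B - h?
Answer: 85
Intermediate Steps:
g(h, A) = 3 - h
c(t) = (3 - t)/t
c(-9)*6**2 + 133 = ((3 - 1*(-9))/(-9))*6**2 + 133 = -(3 + 9)/9*36 + 133 = -1/9*12*36 + 133 = -4/3*36 + 133 = -48 + 133 = 85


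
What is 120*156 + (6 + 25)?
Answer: 18751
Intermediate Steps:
120*156 + (6 + 25) = 18720 + 31 = 18751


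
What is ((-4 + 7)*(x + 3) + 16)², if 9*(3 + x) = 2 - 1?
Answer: 2401/9 ≈ 266.78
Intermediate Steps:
x = -26/9 (x = -3 + (2 - 1)/9 = -3 + (⅑)*1 = -3 + ⅑ = -26/9 ≈ -2.8889)
((-4 + 7)*(x + 3) + 16)² = ((-4 + 7)*(-26/9 + 3) + 16)² = (3*(⅑) + 16)² = (⅓ + 16)² = (49/3)² = 2401/9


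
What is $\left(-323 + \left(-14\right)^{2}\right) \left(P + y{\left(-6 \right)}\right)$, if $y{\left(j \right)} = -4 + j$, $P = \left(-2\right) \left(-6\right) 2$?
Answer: $-1778$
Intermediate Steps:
$P = 24$ ($P = 12 \cdot 2 = 24$)
$\left(-323 + \left(-14\right)^{2}\right) \left(P + y{\left(-6 \right)}\right) = \left(-323 + \left(-14\right)^{2}\right) \left(24 - 10\right) = \left(-323 + 196\right) \left(24 - 10\right) = \left(-127\right) 14 = -1778$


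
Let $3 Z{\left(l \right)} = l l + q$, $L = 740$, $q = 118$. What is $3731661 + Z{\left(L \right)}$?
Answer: $\frac{11742701}{3} \approx 3.9142 \cdot 10^{6}$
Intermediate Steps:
$Z{\left(l \right)} = \frac{118}{3} + \frac{l^{2}}{3}$ ($Z{\left(l \right)} = \frac{l l + 118}{3} = \frac{l^{2} + 118}{3} = \frac{118 + l^{2}}{3} = \frac{118}{3} + \frac{l^{2}}{3}$)
$3731661 + Z{\left(L \right)} = 3731661 + \left(\frac{118}{3} + \frac{740^{2}}{3}\right) = 3731661 + \left(\frac{118}{3} + \frac{1}{3} \cdot 547600\right) = 3731661 + \left(\frac{118}{3} + \frac{547600}{3}\right) = 3731661 + \frac{547718}{3} = \frac{11742701}{3}$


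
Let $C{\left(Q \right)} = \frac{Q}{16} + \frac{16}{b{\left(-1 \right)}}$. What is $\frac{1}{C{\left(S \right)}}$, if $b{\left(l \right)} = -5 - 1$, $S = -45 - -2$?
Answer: $- \frac{48}{257} \approx -0.18677$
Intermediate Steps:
$S = -43$ ($S = -45 + 2 = -43$)
$b{\left(l \right)} = -6$ ($b{\left(l \right)} = -5 - 1 = -6$)
$C{\left(Q \right)} = - \frac{8}{3} + \frac{Q}{16}$ ($C{\left(Q \right)} = \frac{Q}{16} + \frac{16}{-6} = Q \frac{1}{16} + 16 \left(- \frac{1}{6}\right) = \frac{Q}{16} - \frac{8}{3} = - \frac{8}{3} + \frac{Q}{16}$)
$\frac{1}{C{\left(S \right)}} = \frac{1}{- \frac{8}{3} + \frac{1}{16} \left(-43\right)} = \frac{1}{- \frac{8}{3} - \frac{43}{16}} = \frac{1}{- \frac{257}{48}} = - \frac{48}{257}$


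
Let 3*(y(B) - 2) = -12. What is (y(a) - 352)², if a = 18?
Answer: 125316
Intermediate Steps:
y(B) = -2 (y(B) = 2 + (⅓)*(-12) = 2 - 4 = -2)
(y(a) - 352)² = (-2 - 352)² = (-354)² = 125316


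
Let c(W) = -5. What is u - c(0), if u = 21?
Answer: 26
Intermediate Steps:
u - c(0) = 21 - 1*(-5) = 21 + 5 = 26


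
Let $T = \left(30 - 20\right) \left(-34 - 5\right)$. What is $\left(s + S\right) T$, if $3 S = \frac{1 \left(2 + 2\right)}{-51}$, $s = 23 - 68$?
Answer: $\frac{895570}{51} \approx 17560.0$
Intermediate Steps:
$T = -390$ ($T = 10 \left(-39\right) = -390$)
$s = -45$
$S = - \frac{4}{153}$ ($S = \frac{1 \left(2 + 2\right) \frac{1}{-51}}{3} = \frac{1 \cdot 4 \left(- \frac{1}{51}\right)}{3} = \frac{4 \left(- \frac{1}{51}\right)}{3} = \frac{1}{3} \left(- \frac{4}{51}\right) = - \frac{4}{153} \approx -0.026144$)
$\left(s + S\right) T = \left(-45 - \frac{4}{153}\right) \left(-390\right) = \left(- \frac{6889}{153}\right) \left(-390\right) = \frac{895570}{51}$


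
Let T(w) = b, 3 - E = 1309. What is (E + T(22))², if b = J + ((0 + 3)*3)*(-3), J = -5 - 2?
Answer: 1795600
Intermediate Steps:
E = -1306 (E = 3 - 1*1309 = 3 - 1309 = -1306)
J = -7
b = -34 (b = -7 + ((0 + 3)*3)*(-3) = -7 + (3*3)*(-3) = -7 + 9*(-3) = -7 - 27 = -34)
T(w) = -34
(E + T(22))² = (-1306 - 34)² = (-1340)² = 1795600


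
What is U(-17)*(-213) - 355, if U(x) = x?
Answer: 3266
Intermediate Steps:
U(-17)*(-213) - 355 = -17*(-213) - 355 = 3621 - 355 = 3266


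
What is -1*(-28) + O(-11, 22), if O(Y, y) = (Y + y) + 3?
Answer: 42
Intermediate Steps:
O(Y, y) = 3 + Y + y
-1*(-28) + O(-11, 22) = -1*(-28) + (3 - 11 + 22) = 28 + 14 = 42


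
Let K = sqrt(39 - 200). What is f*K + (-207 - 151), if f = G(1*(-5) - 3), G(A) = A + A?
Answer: -358 - 16*I*sqrt(161) ≈ -358.0 - 203.02*I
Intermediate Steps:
G(A) = 2*A
f = -16 (f = 2*(1*(-5) - 3) = 2*(-5 - 3) = 2*(-8) = -16)
K = I*sqrt(161) (K = sqrt(-161) = I*sqrt(161) ≈ 12.689*I)
f*K + (-207 - 151) = -16*I*sqrt(161) + (-207 - 151) = -16*I*sqrt(161) - 358 = -358 - 16*I*sqrt(161)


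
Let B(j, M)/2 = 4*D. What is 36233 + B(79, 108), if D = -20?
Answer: 36073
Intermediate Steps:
B(j, M) = -160 (B(j, M) = 2*(4*(-20)) = 2*(-80) = -160)
36233 + B(79, 108) = 36233 - 160 = 36073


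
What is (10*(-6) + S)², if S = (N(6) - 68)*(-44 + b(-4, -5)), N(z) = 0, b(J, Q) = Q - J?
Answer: 9000000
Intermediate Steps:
S = 3060 (S = (0 - 68)*(-44 + (-5 - 1*(-4))) = -68*(-44 + (-5 + 4)) = -68*(-44 - 1) = -68*(-45) = 3060)
(10*(-6) + S)² = (10*(-6) + 3060)² = (-60 + 3060)² = 3000² = 9000000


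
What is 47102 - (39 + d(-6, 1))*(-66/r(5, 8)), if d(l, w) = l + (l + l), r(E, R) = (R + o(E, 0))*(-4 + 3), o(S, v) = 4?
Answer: 93973/2 ≈ 46987.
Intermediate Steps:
r(E, R) = -4 - R (r(E, R) = (R + 4)*(-4 + 3) = (4 + R)*(-1) = -4 - R)
d(l, w) = 3*l (d(l, w) = l + 2*l = 3*l)
47102 - (39 + d(-6, 1))*(-66/r(5, 8)) = 47102 - (39 + 3*(-6))*(-66/(-4 - 1*8)) = 47102 - (39 - 18)*(-66/(-4 - 8)) = 47102 - 21*(-66/(-12)) = 47102 - 21*(-66*(-1/12)) = 47102 - 21*11/2 = 47102 - 1*231/2 = 47102 - 231/2 = 93973/2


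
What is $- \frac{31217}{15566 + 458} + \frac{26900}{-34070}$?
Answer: $- \frac{149460879}{54593768} \approx -2.7377$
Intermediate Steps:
$- \frac{31217}{15566 + 458} + \frac{26900}{-34070} = - \frac{31217}{16024} + 26900 \left(- \frac{1}{34070}\right) = \left(-31217\right) \frac{1}{16024} - \frac{2690}{3407} = - \frac{31217}{16024} - \frac{2690}{3407} = - \frac{149460879}{54593768}$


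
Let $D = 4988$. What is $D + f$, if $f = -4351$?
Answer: $637$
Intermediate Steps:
$D + f = 4988 - 4351 = 637$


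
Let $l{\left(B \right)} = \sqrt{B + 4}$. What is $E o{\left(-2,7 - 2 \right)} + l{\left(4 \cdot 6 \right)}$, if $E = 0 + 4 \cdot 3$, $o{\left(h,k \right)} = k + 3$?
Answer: $96 + 2 \sqrt{7} \approx 101.29$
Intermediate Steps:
$o{\left(h,k \right)} = 3 + k$
$E = 12$ ($E = 0 + 12 = 12$)
$l{\left(B \right)} = \sqrt{4 + B}$
$E o{\left(-2,7 - 2 \right)} + l{\left(4 \cdot 6 \right)} = 12 \left(3 + \left(7 - 2\right)\right) + \sqrt{4 + 4 \cdot 6} = 12 \left(3 + \left(7 - 2\right)\right) + \sqrt{4 + 24} = 12 \left(3 + 5\right) + \sqrt{28} = 12 \cdot 8 + 2 \sqrt{7} = 96 + 2 \sqrt{7}$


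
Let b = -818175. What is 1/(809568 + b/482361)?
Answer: 160787/130167737291 ≈ 1.2352e-6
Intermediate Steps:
1/(809568 + b/482361) = 1/(809568 - 818175/482361) = 1/(809568 - 818175*1/482361) = 1/(809568 - 272725/160787) = 1/(130167737291/160787) = 160787/130167737291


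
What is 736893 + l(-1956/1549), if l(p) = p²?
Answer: 1768105627029/2399401 ≈ 7.3690e+5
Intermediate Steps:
736893 + l(-1956/1549) = 736893 + (-1956/1549)² = 736893 + 3825936/2399401 = 1768105627029/2399401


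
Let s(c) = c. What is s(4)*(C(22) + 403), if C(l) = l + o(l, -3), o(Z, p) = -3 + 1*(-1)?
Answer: 1684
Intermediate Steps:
o(Z, p) = -4 (o(Z, p) = -3 - 1 = -4)
C(l) = -4 + l (C(l) = l - 4 = -4 + l)
s(4)*(C(22) + 403) = 4*((-4 + 22) + 403) = 4*(18 + 403) = 4*421 = 1684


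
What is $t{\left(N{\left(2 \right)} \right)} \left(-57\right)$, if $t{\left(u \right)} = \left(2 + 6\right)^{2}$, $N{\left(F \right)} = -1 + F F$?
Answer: $-3648$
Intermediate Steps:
$N{\left(F \right)} = -1 + F^{2}$
$t{\left(u \right)} = 64$ ($t{\left(u \right)} = 8^{2} = 64$)
$t{\left(N{\left(2 \right)} \right)} \left(-57\right) = 64 \left(-57\right) = -3648$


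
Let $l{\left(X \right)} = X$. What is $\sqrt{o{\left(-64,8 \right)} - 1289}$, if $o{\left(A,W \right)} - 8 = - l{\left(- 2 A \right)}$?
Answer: $i \sqrt{1409} \approx 37.537 i$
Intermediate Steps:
$o{\left(A,W \right)} = 8 + 2 A$ ($o{\left(A,W \right)} = 8 - - 2 A = 8 + 2 A$)
$\sqrt{o{\left(-64,8 \right)} - 1289} = \sqrt{\left(8 + 2 \left(-64\right)\right) - 1289} = \sqrt{\left(8 - 128\right) - 1289} = \sqrt{-120 - 1289} = \sqrt{-1409} = i \sqrt{1409}$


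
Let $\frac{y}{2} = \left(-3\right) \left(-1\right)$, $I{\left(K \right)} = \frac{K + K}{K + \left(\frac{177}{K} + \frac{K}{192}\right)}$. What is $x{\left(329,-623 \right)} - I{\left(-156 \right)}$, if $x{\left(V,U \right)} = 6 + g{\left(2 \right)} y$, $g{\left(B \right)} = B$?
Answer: $\frac{175486}{10951} \approx 16.025$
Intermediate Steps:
$I{\left(K \right)} = \frac{2 K}{\frac{177}{K} + \frac{193 K}{192}}$ ($I{\left(K \right)} = \frac{2 K}{K + \left(\frac{177}{K} + K \frac{1}{192}\right)} = \frac{2 K}{K + \left(\frac{177}{K} + \frac{K}{192}\right)} = \frac{2 K}{\frac{177}{K} + \frac{193 K}{192}}$)
$y = 6$ ($y = 2 \left(\left(-3\right) \left(-1\right)\right) = 2 \cdot 3 = 6$)
$x{\left(V,U \right)} = 18$ ($x{\left(V,U \right)} = 6 + 2 \cdot 6 = 6 + 12 = 18$)
$x{\left(329,-623 \right)} - I{\left(-156 \right)} = 18 - \frac{384 \left(-156\right)^{2}}{33984 + 193 \left(-156\right)^{2}} = 18 - 384 \cdot 24336 \frac{1}{33984 + 193 \cdot 24336} = 18 - 384 \cdot 24336 \frac{1}{33984 + 4696848} = 18 - 384 \cdot 24336 \cdot \frac{1}{4730832} = 18 - \frac{21632}{10951} = \frac{175486}{10951}$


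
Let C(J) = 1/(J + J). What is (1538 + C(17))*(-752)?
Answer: -19662168/17 ≈ -1.1566e+6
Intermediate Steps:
C(J) = 1/(2*J)
(1538 + C(17))*(-752) = (1538 + (1/2)/17)*(-752) = (1538 + (1/2)*(1/17))*(-752) = (1538 + 1/34)*(-752) = (52293/34)*(-752) = -19662168/17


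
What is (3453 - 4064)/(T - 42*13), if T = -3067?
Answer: 611/3613 ≈ 0.16911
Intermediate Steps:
(3453 - 4064)/(T - 42*13) = (3453 - 4064)/(-3067 - 42*13) = -611/(-3067 - 546) = -611/(-3613) = -611*(-1/3613) = 611/3613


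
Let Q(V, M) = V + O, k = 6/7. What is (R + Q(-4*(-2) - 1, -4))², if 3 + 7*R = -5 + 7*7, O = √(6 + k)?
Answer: 8436/49 + 720*√21/49 ≈ 239.50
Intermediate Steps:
k = 6/7 (k = 6*(⅐) = 6/7 ≈ 0.85714)
O = 4*√21/7 (O = √(6 + 6/7) = √(48/7) = 4*√21/7 ≈ 2.6186)
Q(V, M) = V + 4*√21/7
R = 41/7 (R = -3/7 + (-5 + 7*7)/7 = -3/7 + (-5 + 49)/7 = -3/7 + (⅐)*44 = -3/7 + 44/7 = 41/7 ≈ 5.8571)
(R + Q(-4*(-2) - 1, -4))² = (41/7 + ((-4*(-2) - 1) + 4*√21/7))² = (41/7 + ((8 - 1) + 4*√21/7))² = (41/7 + (7 + 4*√21/7))² = (90/7 + 4*√21/7)²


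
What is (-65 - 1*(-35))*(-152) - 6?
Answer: 4554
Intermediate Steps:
(-65 - 1*(-35))*(-152) - 6 = (-65 + 35)*(-152) - 6 = -30*(-152) - 6 = 4560 - 6 = 4554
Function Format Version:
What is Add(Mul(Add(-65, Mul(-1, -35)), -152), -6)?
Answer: 4554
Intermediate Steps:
Add(Mul(Add(-65, Mul(-1, -35)), -152), -6) = Add(Mul(Add(-65, 35), -152), -6) = Add(Mul(-30, -152), -6) = Add(4560, -6) = 4554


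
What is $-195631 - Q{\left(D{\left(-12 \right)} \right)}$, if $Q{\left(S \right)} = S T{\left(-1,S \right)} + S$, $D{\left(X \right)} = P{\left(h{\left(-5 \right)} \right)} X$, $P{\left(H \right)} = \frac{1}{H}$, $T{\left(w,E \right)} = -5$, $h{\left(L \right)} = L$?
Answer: $- \frac{978107}{5} \approx -1.9562 \cdot 10^{5}$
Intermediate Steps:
$D{\left(X \right)} = - \frac{X}{5}$ ($D{\left(X \right)} = \frac{X}{-5} = - \frac{X}{5}$)
$Q{\left(S \right)} = - 4 S$ ($Q{\left(S \right)} = S \left(-5\right) + S = - 5 S + S = - 4 S$)
$-195631 - Q{\left(D{\left(-12 \right)} \right)} = -195631 - - 4 \left(\left(- \frac{1}{5}\right) \left(-12\right)\right) = -195631 - \left(-4\right) \frac{12}{5} = -195631 - - \frac{48}{5} = -195631 + \frac{48}{5} = - \frac{978107}{5}$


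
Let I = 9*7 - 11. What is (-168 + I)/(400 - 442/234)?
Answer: -1044/3583 ≈ -0.29138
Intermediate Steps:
I = 52 (I = 63 - 11 = 52)
(-168 + I)/(400 - 442/234) = (-168 + 52)/(400 - 442/234) = -116/(400 - 442*1/234) = -116/(400 - 17/9) = -116/3583/9 = -116*9/3583 = -1044/3583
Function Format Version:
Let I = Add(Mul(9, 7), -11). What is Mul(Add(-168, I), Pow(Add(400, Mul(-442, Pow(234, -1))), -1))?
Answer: Rational(-1044, 3583) ≈ -0.29138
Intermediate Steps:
I = 52 (I = Add(63, -11) = 52)
Mul(Add(-168, I), Pow(Add(400, Mul(-442, Pow(234, -1))), -1)) = Mul(Add(-168, 52), Pow(Add(400, Mul(-442, Pow(234, -1))), -1)) = Mul(-116, Pow(Add(400, Mul(-442, Rational(1, 234))), -1)) = Mul(-116, Pow(Add(400, Rational(-17, 9)), -1)) = Mul(-116, Pow(Rational(3583, 9), -1)) = Mul(-116, Rational(9, 3583)) = Rational(-1044, 3583)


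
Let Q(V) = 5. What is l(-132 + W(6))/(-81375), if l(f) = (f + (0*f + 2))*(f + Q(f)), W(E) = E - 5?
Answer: -774/3875 ≈ -0.19974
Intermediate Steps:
W(E) = -5 + E
l(f) = (2 + f)*(5 + f) (l(f) = (f + (0*f + 2))*(f + 5) = (f + (0 + 2))*(5 + f) = (f + 2)*(5 + f) = (2 + f)*(5 + f))
l(-132 + W(6))/(-81375) = (10 + (-132 + (-5 + 6))² + 7*(-132 + (-5 + 6)))/(-81375) = (10 + (-132 + 1)² + 7*(-132 + 1))*(-1/81375) = (10 + (-131)² + 7*(-131))*(-1/81375) = (10 + 17161 - 917)*(-1/81375) = 16254*(-1/81375) = -774/3875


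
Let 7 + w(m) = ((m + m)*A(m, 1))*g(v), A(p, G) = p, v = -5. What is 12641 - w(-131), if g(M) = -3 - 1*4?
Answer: 252902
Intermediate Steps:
g(M) = -7 (g(M) = -3 - 4 = -7)
w(m) = -7 - 14*m**2 (w(m) = -7 + ((m + m)*m)*(-7) = -7 + ((2*m)*m)*(-7) = -7 + (2*m**2)*(-7) = -7 - 14*m**2)
12641 - w(-131) = 12641 - (-7 - 14*(-131)**2) = 12641 - (-7 - 14*17161) = 12641 - (-7 - 240254) = 12641 - 1*(-240261) = 12641 + 240261 = 252902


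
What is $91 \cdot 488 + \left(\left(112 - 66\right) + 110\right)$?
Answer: $44564$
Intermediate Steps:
$91 \cdot 488 + \left(\left(112 - 66\right) + 110\right) = 44408 + \left(46 + 110\right) = 44408 + 156 = 44564$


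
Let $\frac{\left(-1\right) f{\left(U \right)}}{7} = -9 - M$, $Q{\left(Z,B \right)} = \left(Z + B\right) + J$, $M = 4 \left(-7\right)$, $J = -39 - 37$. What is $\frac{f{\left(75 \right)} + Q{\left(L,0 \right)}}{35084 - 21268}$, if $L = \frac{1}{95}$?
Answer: $- \frac{9927}{656260} \approx -0.015127$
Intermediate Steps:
$L = \frac{1}{95} \approx 0.010526$
$J = -76$ ($J = -39 - 37 = -76$)
$M = -28$
$Q{\left(Z,B \right)} = -76 + B + Z$ ($Q{\left(Z,B \right)} = \left(Z + B\right) - 76 = \left(B + Z\right) - 76 = -76 + B + Z$)
$f{\left(U \right)} = -133$ ($f{\left(U \right)} = - 7 \left(-9 - -28\right) = - 7 \left(-9 + 28\right) = \left(-7\right) 19 = -133$)
$\frac{f{\left(75 \right)} + Q{\left(L,0 \right)}}{35084 - 21268} = \frac{-133 + \left(-76 + 0 + \frac{1}{95}\right)}{35084 - 21268} = \frac{-133 - \frac{7219}{95}}{13816} = \left(- \frac{19854}{95}\right) \frac{1}{13816} = - \frac{9927}{656260}$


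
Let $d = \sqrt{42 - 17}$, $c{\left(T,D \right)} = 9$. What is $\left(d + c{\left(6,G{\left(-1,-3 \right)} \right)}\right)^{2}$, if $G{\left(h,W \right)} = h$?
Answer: $196$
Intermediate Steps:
$d = 5$ ($d = \sqrt{25} = 5$)
$\left(d + c{\left(6,G{\left(-1,-3 \right)} \right)}\right)^{2} = \left(5 + 9\right)^{2} = 14^{2} = 196$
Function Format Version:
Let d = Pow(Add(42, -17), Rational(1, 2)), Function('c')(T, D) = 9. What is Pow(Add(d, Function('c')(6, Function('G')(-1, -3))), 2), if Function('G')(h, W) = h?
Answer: 196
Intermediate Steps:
d = 5 (d = Pow(25, Rational(1, 2)) = 5)
Pow(Add(d, Function('c')(6, Function('G')(-1, -3))), 2) = Pow(Add(5, 9), 2) = Pow(14, 2) = 196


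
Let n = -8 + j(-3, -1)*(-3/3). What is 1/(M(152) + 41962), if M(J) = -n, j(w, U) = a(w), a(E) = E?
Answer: 1/41967 ≈ 2.3828e-5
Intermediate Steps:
j(w, U) = w
n = -5 (n = -8 - (-9)/3 = -8 - 3*(-1) = -8 + 3 = -5)
M(J) = 5 (M(J) = -1*(-5) = 5)
1/(M(152) + 41962) = 1/(5 + 41962) = 1/41967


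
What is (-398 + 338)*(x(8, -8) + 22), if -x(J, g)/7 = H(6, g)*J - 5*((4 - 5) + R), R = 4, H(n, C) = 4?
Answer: 5820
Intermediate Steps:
x(J, g) = 105 - 28*J (x(J, g) = -7*(4*J - 5*((4 - 5) + 4)) = -7*(4*J - 5*(-1 + 4)) = -7*(4*J - 5*3) = -7*(4*J - 15) = -7*(-15 + 4*J) = 105 - 28*J)
(-398 + 338)*(x(8, -8) + 22) = (-398 + 338)*((105 - 28*8) + 22) = -60*((105 - 224) + 22) = -60*(-119 + 22) = -60*(-97) = 5820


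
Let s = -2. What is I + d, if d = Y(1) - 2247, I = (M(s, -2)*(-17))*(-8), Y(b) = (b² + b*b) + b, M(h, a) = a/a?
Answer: -2108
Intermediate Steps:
M(h, a) = 1
Y(b) = b + 2*b² (Y(b) = (b² + b²) + b = 2*b² + b = b + 2*b²)
I = 136 (I = (1*(-17))*(-8) = -17*(-8) = 136)
d = -2244 (d = 1*(1 + 2*1) - 2247 = 1*(1 + 2) - 2247 = 1*3 - 2247 = 3 - 2247 = -2244)
I + d = 136 - 2244 = -2108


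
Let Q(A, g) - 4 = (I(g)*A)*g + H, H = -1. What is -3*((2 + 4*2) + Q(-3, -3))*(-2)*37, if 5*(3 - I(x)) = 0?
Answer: 8880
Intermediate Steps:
I(x) = 3 (I(x) = 3 - ⅕*0 = 3 + 0 = 3)
Q(A, g) = 3 + 3*A*g (Q(A, g) = 4 + ((3*A)*g - 1) = 4 + (3*A*g - 1) = 4 + (-1 + 3*A*g) = 3 + 3*A*g)
-3*((2 + 4*2) + Q(-3, -3))*(-2)*37 = -3*((2 + 4*2) + (3 + 3*(-3)*(-3)))*(-2)*37 = -3*((2 + 8) + (3 + 27))*(-2)*37 = -3*(10 + 30)*(-2)*37 = -120*(-2)*37 = -3*(-80)*37 = 240*37 = 8880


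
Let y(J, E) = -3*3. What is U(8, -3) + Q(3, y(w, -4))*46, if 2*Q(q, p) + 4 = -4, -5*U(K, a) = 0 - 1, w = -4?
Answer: -919/5 ≈ -183.80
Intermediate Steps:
y(J, E) = -9
U(K, a) = ⅕ (U(K, a) = -(0 - 1)/5 = -⅕*(-1) = ⅕)
Q(q, p) = -4 (Q(q, p) = -2 + (½)*(-4) = -2 - 2 = -4)
U(8, -3) + Q(3, y(w, -4))*46 = ⅕ - 4*46 = ⅕ - 184 = -919/5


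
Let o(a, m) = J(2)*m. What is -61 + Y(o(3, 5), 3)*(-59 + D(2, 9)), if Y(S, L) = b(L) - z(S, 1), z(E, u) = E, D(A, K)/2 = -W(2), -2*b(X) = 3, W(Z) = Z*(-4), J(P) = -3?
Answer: -1283/2 ≈ -641.50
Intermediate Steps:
W(Z) = -4*Z
b(X) = -3/2 (b(X) = -½*3 = -3/2)
D(A, K) = 16 (D(A, K) = 2*(-(-4)*2) = 2*(-1*(-8)) = 2*8 = 16)
o(a, m) = -3*m
Y(S, L) = -3/2 - S
-61 + Y(o(3, 5), 3)*(-59 + D(2, 9)) = -61 + (-3/2 - (-3)*5)*(-59 + 16) = -61 + (-3/2 - 1*(-15))*(-43) = -61 + (-3/2 + 15)*(-43) = -61 + (27/2)*(-43) = -61 - 1161/2 = -1283/2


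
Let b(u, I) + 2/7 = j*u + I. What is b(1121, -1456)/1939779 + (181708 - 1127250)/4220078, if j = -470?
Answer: -14223022276339/28651065389667 ≈ -0.49642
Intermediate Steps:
b(u, I) = -2/7 + I - 470*u (b(u, I) = -2/7 + (-470*u + I) = -2/7 + (I - 470*u) = -2/7 + I - 470*u)
b(1121, -1456)/1939779 + (181708 - 1127250)/4220078 = (-2/7 - 1456 - 470*1121)/1939779 + (181708 - 1127250)/4220078 = (-2/7 - 1456 - 526870)*(1/1939779) - 945542*1/4220078 = -3698284/7*1/1939779 - 472771/2110039 = -3698284/13578453 - 472771/2110039 = -14223022276339/28651065389667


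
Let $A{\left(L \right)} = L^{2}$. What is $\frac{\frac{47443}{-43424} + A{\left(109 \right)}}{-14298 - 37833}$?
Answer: $- \frac{515873101}{2263736544} \approx -0.22789$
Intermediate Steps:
$\frac{\frac{47443}{-43424} + A{\left(109 \right)}}{-14298 - 37833} = \frac{\frac{47443}{-43424} + 109^{2}}{-14298 - 37833} = \frac{47443 \left(- \frac{1}{43424}\right) + 11881}{-52131} = \left(- \frac{47443}{43424} + 11881\right) \left(- \frac{1}{52131}\right) = \frac{515873101}{43424} \left(- \frac{1}{52131}\right) = - \frac{515873101}{2263736544}$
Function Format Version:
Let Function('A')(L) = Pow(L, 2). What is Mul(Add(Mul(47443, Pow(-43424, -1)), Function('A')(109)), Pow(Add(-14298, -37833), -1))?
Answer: Rational(-515873101, 2263736544) ≈ -0.22789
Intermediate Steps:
Mul(Add(Mul(47443, Pow(-43424, -1)), Function('A')(109)), Pow(Add(-14298, -37833), -1)) = Mul(Add(Mul(47443, Pow(-43424, -1)), Pow(109, 2)), Pow(Add(-14298, -37833), -1)) = Mul(Add(Mul(47443, Rational(-1, 43424)), 11881), Pow(-52131, -1)) = Mul(Add(Rational(-47443, 43424), 11881), Rational(-1, 52131)) = Mul(Rational(515873101, 43424), Rational(-1, 52131)) = Rational(-515873101, 2263736544)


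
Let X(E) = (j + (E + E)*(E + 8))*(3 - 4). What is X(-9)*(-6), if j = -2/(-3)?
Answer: 112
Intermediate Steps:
j = ⅔ (j = -2*(-⅓) = ⅔ ≈ 0.66667)
X(E) = -⅔ - 2*E*(8 + E) (X(E) = (⅔ + (E + E)*(E + 8))*(3 - 4) = (⅔ + (2*E)*(8 + E))*(-1) = (⅔ + 2*E*(8 + E))*(-1) = -⅔ - 2*E*(8 + E))
X(-9)*(-6) = (-⅔ - 16*(-9) - 2*(-9)²)*(-6) = (-⅔ + 144 - 2*81)*(-6) = (-⅔ + 144 - 162)*(-6) = -56/3*(-6) = 112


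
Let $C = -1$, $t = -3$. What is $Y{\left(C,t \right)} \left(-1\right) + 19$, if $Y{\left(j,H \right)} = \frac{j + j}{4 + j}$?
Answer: $\frac{59}{3} \approx 19.667$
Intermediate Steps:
$Y{\left(j,H \right)} = \frac{2 j}{4 + j}$
$Y{\left(C,t \right)} \left(-1\right) + 19 = 2 \left(-1\right) \frac{1}{4 - 1} \left(-1\right) + 19 = 2 \left(-1\right) \frac{1}{3} \left(-1\right) + 19 = \left(- \frac{2}{3}\right) \left(-1\right) + 19 = \frac{2}{3} + 19 = \frac{59}{3}$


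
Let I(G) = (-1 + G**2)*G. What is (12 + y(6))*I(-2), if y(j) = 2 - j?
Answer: -48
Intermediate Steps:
I(G) = G*(-1 + G**2)
(12 + y(6))*I(-2) = (12 + (2 - 1*6))*((-2)**3 - 1*(-2)) = (12 + (2 - 6))*(-8 + 2) = (12 - 4)*(-6) = 8*(-6) = -48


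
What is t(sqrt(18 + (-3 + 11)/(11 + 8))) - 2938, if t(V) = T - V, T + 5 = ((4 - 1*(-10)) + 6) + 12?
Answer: -2911 - 5*sqrt(266)/19 ≈ -2915.3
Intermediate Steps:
T = 27 (T = -5 + (((4 - 1*(-10)) + 6) + 12) = -5 + (((4 + 10) + 6) + 12) = -5 + ((14 + 6) + 12) = -5 + (20 + 12) = -5 + 32 = 27)
t(V) = 27 - V
t(sqrt(18 + (-3 + 11)/(11 + 8))) - 2938 = (27 - sqrt(18 + (-3 + 11)/(11 + 8))) - 2938 = (27 - sqrt(18 + 8/19)) - 2938 = (27 - sqrt(350/19)) - 2938 = (27 - 5*sqrt(266)/19) - 2938 = -2911 - 5*sqrt(266)/19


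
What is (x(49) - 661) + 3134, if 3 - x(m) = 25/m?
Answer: 121299/49 ≈ 2475.5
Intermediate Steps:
x(m) = 3 - 25/m
(x(49) - 661) + 3134 = ((3 - 25/49) - 661) + 3134 = (122/49 - 661) + 3134 = -32267/49 + 3134 = 121299/49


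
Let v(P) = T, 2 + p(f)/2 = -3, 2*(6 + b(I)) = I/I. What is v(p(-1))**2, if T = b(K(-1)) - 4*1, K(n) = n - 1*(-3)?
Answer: 361/4 ≈ 90.250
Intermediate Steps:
K(n) = 3 + n (K(n) = n + 3 = 3 + n)
b(I) = -11/2 (b(I) = -6 + (I/I)/2 = -6 + (1/2)*1 = -6 + 1/2 = -11/2)
p(f) = -10 (p(f) = -4 + 2*(-3) = -4 - 6 = -10)
T = -19/2 (T = -11/2 - 4*1 = -11/2 - 4 = -19/2 ≈ -9.5000)
v(P) = -19/2
v(p(-1))**2 = (-19/2)**2 = 361/4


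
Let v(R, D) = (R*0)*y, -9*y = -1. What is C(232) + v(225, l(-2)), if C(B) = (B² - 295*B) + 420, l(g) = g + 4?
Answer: -14196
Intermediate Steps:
y = ⅑ (y = -⅑*(-1) = ⅑ ≈ 0.11111)
l(g) = 4 + g
v(R, D) = 0 (v(R, D) = (R*0)*(⅑) = 0*(⅑) = 0)
C(B) = 420 + B² - 295*B
C(232) + v(225, l(-2)) = (420 + 232² - 295*232) + 0 = (420 + 53824 - 68440) + 0 = -14196 + 0 = -14196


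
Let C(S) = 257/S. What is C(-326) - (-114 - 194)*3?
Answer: 300967/326 ≈ 923.21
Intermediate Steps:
C(-326) - (-114 - 194)*3 = 257/(-326) - (-114 - 194)*3 = 257*(-1/326) - (-308)*3 = -257/326 - 1*(-924) = -257/326 + 924 = 300967/326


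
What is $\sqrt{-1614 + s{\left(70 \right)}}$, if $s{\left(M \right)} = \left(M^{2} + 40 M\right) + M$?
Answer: $18 \sqrt{19} \approx 78.46$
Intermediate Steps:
$s{\left(M \right)} = M^{2} + 41 M$
$\sqrt{-1614 + s{\left(70 \right)}} = \sqrt{-1614 + 70 \left(41 + 70\right)} = \sqrt{-1614 + 70 \cdot 111} = \sqrt{-1614 + 7770} = \sqrt{6156} = 18 \sqrt{19}$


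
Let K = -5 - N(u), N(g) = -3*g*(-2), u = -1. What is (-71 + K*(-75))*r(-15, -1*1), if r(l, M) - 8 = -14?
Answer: 876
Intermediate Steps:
r(l, M) = -6 (r(l, M) = 8 - 14 = -6)
N(g) = 6*g
K = 1 (K = -5 - 6*(-1) = -5 - 1*(-6) = -5 + 6 = 1)
(-71 + K*(-75))*r(-15, -1*1) = (-71 + 1*(-75))*(-6) = (-71 - 75)*(-6) = -146*(-6) = 876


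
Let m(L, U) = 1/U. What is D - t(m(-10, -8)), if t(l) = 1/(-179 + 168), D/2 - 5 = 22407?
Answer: 493065/11 ≈ 44824.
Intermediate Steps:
D = 44824 (D = 10 + 2*22407 = 10 + 44814 = 44824)
t(l) = -1/11 (t(l) = 1/(-11) = -1/11)
D - t(m(-10, -8)) = 44824 - 1*(-1/11) = 44824 + 1/11 = 493065/11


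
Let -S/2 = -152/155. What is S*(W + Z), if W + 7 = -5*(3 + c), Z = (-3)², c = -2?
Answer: -912/155 ≈ -5.8839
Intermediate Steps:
Z = 9
W = -12 (W = -7 - 5*(3 - 2) = -7 - 5*1 = -7 - 5 = -12)
S = 304/155 (S = -(-304)/155 = -2*(-152/155) = 304/155 ≈ 1.9613)
S*(W + Z) = 304*(-12 + 9)/155 = (304/155)*(-3) = -912/155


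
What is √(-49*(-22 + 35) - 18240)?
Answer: I*√18877 ≈ 137.39*I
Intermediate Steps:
√(-49*(-22 + 35) - 18240) = √(-49*13 - 18240) = √(-637 - 18240) = √(-18877) = I*√18877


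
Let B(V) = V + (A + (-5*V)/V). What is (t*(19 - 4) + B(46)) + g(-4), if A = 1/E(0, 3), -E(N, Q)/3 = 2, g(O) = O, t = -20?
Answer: -1579/6 ≈ -263.17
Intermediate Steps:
E(N, Q) = -6 (E(N, Q) = -3*2 = -6)
A = -⅙ (A = 1/(-6) = -⅙ ≈ -0.16667)
B(V) = -31/6 + V (B(V) = V + (-⅙ + (-5*V)/V) = V + (-⅙ - 5) = V - 31/6 = -31/6 + V)
(t*(19 - 4) + B(46)) + g(-4) = (-20*(19 - 4) + (-31/6 + 46)) - 4 = (-20*15 + 245/6) - 4 = (-300 + 245/6) - 4 = -1555/6 - 4 = -1579/6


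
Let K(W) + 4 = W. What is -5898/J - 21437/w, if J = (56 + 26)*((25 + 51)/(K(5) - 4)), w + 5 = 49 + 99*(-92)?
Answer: 36746725/7060856 ≈ 5.2043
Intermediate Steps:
K(W) = -4 + W
w = -9064 (w = -5 + (49 + 99*(-92)) = -5 + (49 - 9108) = -5 - 9059 = -9064)
J = -6232/3 (J = (56 + 26)*((25 + 51)/((-4 + 5) - 4)) = 82*(76/(1 - 4)) = 82*(76/(-3)) = 82*(76*(-⅓)) = 82*(-76/3) = -6232/3 ≈ -2077.3)
-5898/J - 21437/w = -5898/(-6232/3) - 21437/(-9064) = -5898*(-3/6232) - 21437*(-1/9064) = 8847/3116 + 21437/9064 = 36746725/7060856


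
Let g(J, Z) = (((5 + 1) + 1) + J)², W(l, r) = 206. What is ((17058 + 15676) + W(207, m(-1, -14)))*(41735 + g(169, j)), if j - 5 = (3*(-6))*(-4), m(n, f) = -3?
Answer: 2395100340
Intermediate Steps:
j = 77 (j = 5 + (3*(-6))*(-4) = 5 - 18*(-4) = 5 + 72 = 77)
g(J, Z) = (7 + J)² (g(J, Z) = ((6 + 1) + J)² = (7 + J)²)
((17058 + 15676) + W(207, m(-1, -14)))*(41735 + g(169, j)) = ((17058 + 15676) + 206)*(41735 + (7 + 169)²) = (32734 + 206)*(41735 + 176²) = 32940*(41735 + 30976) = 32940*72711 = 2395100340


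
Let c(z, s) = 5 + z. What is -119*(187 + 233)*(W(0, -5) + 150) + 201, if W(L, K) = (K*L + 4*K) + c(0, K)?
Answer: -6747099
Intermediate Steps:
W(L, K) = 5 + 4*K + K*L (W(L, K) = (K*L + 4*K) + (5 + 0) = (4*K + K*L) + 5 = 5 + 4*K + K*L)
-119*(187 + 233)*(W(0, -5) + 150) + 201 = -119*(187 + 233)*((5 + 4*(-5) - 5*0) + 150) + 201 = -49980*((5 - 20 + 0) + 150) + 201 = -49980*(-15 + 150) + 201 = -49980*135 + 201 = -119*56700 + 201 = -6747300 + 201 = -6747099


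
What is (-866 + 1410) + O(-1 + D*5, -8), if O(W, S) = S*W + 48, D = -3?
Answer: 720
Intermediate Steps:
O(W, S) = 48 + S*W
(-866 + 1410) + O(-1 + D*5, -8) = (-866 + 1410) + (48 - 8*(-1 - 3*5)) = 544 + (48 - 8*(-1 - 15)) = 544 + (48 - 8*(-16)) = 544 + (48 + 128) = 544 + 176 = 720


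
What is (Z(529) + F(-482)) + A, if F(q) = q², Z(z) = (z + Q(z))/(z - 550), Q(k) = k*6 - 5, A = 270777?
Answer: 10561423/21 ≈ 5.0293e+5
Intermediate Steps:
Q(k) = -5 + 6*k (Q(k) = 6*k - 5 = -5 + 6*k)
Z(z) = (-5 + 7*z)/(-550 + z) (Z(z) = (z + (-5 + 6*z))/(z - 550) = (-5 + 7*z)/(-550 + z))
(Z(529) + F(-482)) + A = ((-5 + 7*529)/(-550 + 529) + (-482)²) + 270777 = ((-5 + 3703)/(-21) + 232324) + 270777 = (-1/21*3698 + 232324) + 270777 = (-3698/21 + 232324) + 270777 = 4875106/21 + 270777 = 10561423/21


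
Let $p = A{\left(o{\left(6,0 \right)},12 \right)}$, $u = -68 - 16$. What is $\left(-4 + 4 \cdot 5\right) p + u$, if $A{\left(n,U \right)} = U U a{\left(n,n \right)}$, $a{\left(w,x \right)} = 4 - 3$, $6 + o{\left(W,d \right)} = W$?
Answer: $2220$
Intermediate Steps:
$u = -84$
$o{\left(W,d \right)} = -6 + W$
$a{\left(w,x \right)} = 1$ ($a{\left(w,x \right)} = 4 - 3 = 1$)
$A{\left(n,U \right)} = U^{2}$ ($A{\left(n,U \right)} = U U 1 = U^{2} \cdot 1 = U^{2}$)
$p = 144$ ($p = 12^{2} = 144$)
$\left(-4 + 4 \cdot 5\right) p + u = \left(-4 + 4 \cdot 5\right) 144 - 84 = \left(-4 + 20\right) 144 - 84 = 16 \cdot 144 - 84 = 2304 - 84 = 2220$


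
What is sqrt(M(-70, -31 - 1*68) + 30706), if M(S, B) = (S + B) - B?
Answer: 6*sqrt(851) ≈ 175.03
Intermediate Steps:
M(S, B) = S (M(S, B) = (B + S) - B = S)
sqrt(M(-70, -31 - 1*68) + 30706) = sqrt(-70 + 30706) = sqrt(30636) = 6*sqrt(851)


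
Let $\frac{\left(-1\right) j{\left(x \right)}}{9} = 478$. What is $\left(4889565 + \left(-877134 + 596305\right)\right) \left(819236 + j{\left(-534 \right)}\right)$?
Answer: $3755815663424$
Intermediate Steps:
$j{\left(x \right)} = -4302$ ($j{\left(x \right)} = \left(-9\right) 478 = -4302$)
$\left(4889565 + \left(-877134 + 596305\right)\right) \left(819236 + j{\left(-534 \right)}\right) = \left(4889565 + \left(-877134 + 596305\right)\right) \left(819236 - 4302\right) = \left(4889565 - 280829\right) 814934 = 4608736 \cdot 814934 = 3755815663424$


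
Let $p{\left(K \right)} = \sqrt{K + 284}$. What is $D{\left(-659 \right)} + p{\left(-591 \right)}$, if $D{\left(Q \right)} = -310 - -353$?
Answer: $43 + i \sqrt{307} \approx 43.0 + 17.521 i$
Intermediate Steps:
$D{\left(Q \right)} = 43$ ($D{\left(Q \right)} = -310 + 353 = 43$)
$p{\left(K \right)} = \sqrt{284 + K}$
$D{\left(-659 \right)} + p{\left(-591 \right)} = 43 + \sqrt{284 - 591} = 43 + \sqrt{-307} = 43 + i \sqrt{307}$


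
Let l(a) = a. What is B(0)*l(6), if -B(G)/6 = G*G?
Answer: 0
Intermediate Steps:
B(G) = -6*G**2 (B(G) = -6*G*G = -6*G**2)
B(0)*l(6) = -6*0**2*6 = -6*0*6 = 0*6 = 0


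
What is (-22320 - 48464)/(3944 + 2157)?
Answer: -70784/6101 ≈ -11.602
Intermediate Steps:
(-22320 - 48464)/(3944 + 2157) = -70784/6101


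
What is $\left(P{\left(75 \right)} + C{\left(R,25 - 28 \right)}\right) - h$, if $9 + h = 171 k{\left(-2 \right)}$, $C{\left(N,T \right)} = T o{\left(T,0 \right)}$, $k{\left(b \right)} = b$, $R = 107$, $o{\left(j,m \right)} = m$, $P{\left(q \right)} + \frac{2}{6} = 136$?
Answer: $\frac{1460}{3} \approx 486.67$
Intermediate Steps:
$P{\left(q \right)} = \frac{407}{3}$ ($P{\left(q \right)} = - \frac{1}{3} + 136 = \frac{407}{3}$)
$C{\left(N,T \right)} = 0$ ($C{\left(N,T \right)} = T 0 = 0$)
$h = -351$ ($h = -9 + 171 \left(-2\right) = -9 - 342 = -351$)
$\left(P{\left(75 \right)} + C{\left(R,25 - 28 \right)}\right) - h = \left(\frac{407}{3} + 0\right) - -351 = \frac{407}{3} + 351 = \frac{1460}{3}$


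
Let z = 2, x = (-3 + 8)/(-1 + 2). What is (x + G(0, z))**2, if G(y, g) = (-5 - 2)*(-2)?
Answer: 361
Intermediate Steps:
x = 5 (x = 5/1 = 5*1 = 5)
G(y, g) = 14 (G(y, g) = -7*(-2) = 14)
(x + G(0, z))**2 = (5 + 14)**2 = 19**2 = 361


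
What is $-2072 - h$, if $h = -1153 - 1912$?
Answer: $993$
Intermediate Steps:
$h = -3065$
$-2072 - h = -2072 - -3065 = -2072 + 3065 = 993$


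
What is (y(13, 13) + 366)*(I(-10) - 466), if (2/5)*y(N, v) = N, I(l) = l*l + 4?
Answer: -144257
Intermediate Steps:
I(l) = 4 + l² (I(l) = l² + 4 = 4 + l²)
y(N, v) = 5*N/2
(y(13, 13) + 366)*(I(-10) - 466) = ((5/2)*13 + 366)*((4 + (-10)²) - 466) = (65/2 + 366)*((4 + 100) - 466) = 797*(104 - 466)/2 = (797/2)*(-362) = -144257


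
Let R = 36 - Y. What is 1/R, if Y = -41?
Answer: 1/77 ≈ 0.012987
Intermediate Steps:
R = 77 (R = 36 - 1*(-41) = 36 + 41 = 77)
1/R = 1/77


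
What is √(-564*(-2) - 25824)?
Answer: 42*I*√14 ≈ 157.15*I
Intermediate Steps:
√(-564*(-2) - 25824) = √(1128 - 25824) = √(-24696) = 42*I*√14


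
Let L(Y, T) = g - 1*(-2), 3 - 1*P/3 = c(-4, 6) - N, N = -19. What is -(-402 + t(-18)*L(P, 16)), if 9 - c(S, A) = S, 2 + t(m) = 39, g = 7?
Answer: 69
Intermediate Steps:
t(m) = 37 (t(m) = -2 + 39 = 37)
c(S, A) = 9 - S
P = -87 (P = 9 - 3*((9 - 1*(-4)) - 1*(-19)) = 9 - 3*((9 + 4) + 19) = 9 - 3*(13 + 19) = 9 - 3*32 = 9 - 96 = -87)
L(Y, T) = 9 (L(Y, T) = 7 - 1*(-2) = 7 + 2 = 9)
-(-402 + t(-18)*L(P, 16)) = -(-402 + 37*9) = -(-402 + 333) = -1*(-69) = 69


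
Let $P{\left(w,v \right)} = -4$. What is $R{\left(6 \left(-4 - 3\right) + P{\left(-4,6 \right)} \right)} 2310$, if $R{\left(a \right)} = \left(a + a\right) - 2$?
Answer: $-217140$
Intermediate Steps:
$R{\left(a \right)} = -2 + 2 a$ ($R{\left(a \right)} = 2 a - 2 = -2 + 2 a$)
$R{\left(6 \left(-4 - 3\right) + P{\left(-4,6 \right)} \right)} 2310 = \left(-2 + 2 \left(6 \left(-4 - 3\right) - 4\right)\right) 2310 = \left(-2 + 2 \left(6 \left(-7\right) - 4\right)\right) 2310 = \left(-2 + 2 \left(-42 - 4\right)\right) 2310 = \left(-2 + 2 \left(-46\right)\right) 2310 = \left(-2 - 92\right) 2310 = \left(-94\right) 2310 = -217140$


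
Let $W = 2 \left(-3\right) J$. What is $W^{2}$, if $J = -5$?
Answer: $900$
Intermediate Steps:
$W = 30$ ($W = 2 \left(-3\right) \left(-5\right) = \left(-6\right) \left(-5\right) = 30$)
$W^{2} = 30^{2} = 900$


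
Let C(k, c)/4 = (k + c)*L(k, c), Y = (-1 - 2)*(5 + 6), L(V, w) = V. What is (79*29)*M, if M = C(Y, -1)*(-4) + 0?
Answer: -41128032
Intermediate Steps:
Y = -33 (Y = -3*11 = -33)
C(k, c) = 4*k*(c + k) (C(k, c) = 4*((k + c)*k) = 4*((c + k)*k) = 4*(k*(c + k)) = 4*k*(c + k))
M = -17952 (M = (4*(-33)*(-1 - 33))*(-4) + 0 = (4*(-33)*(-34))*(-4) + 0 = 4488*(-4) + 0 = -17952 + 0 = -17952)
(79*29)*M = (79*29)*(-17952) = 2291*(-17952) = -41128032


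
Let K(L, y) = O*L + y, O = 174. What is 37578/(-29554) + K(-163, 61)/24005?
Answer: -869233822/354721885 ≈ -2.4505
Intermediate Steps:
K(L, y) = y + 174*L (K(L, y) = 174*L + y = y + 174*L)
37578/(-29554) + K(-163, 61)/24005 = 37578/(-29554) + (61 + 174*(-163))/24005 = 37578*(-1/29554) + (61 - 28362)*(1/24005) = -18789/14777 - 28301*1/24005 = -18789/14777 - 28301/24005 = -869233822/354721885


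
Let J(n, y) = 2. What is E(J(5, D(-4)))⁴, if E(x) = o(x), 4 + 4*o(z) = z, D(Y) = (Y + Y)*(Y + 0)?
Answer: 1/16 ≈ 0.062500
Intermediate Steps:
D(Y) = 2*Y² (D(Y) = (2*Y)*Y = 2*Y²)
o(z) = -1 + z/4
E(x) = -1 + x/4
E(J(5, D(-4)))⁴ = (-1 + (¼)*2)⁴ = (-1 + ½)⁴ = (-½)⁴ = 1/16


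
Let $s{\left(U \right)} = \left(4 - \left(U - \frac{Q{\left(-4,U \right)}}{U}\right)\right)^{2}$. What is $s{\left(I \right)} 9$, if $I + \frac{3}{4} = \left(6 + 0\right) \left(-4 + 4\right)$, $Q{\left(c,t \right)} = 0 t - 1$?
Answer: $\frac{5329}{16} \approx 333.06$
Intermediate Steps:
$Q{\left(c,t \right)} = -1$ ($Q{\left(c,t \right)} = 0 - 1 = -1$)
$I = - \frac{3}{4}$ ($I = - \frac{3}{4} + \left(6 + 0\right) \left(-4 + 4\right) = - \frac{3}{4} + 6 \cdot 0 = - \frac{3}{4} + 0 = - \frac{3}{4} \approx -0.75$)
$s{\left(U \right)} = \left(4 - U - \frac{1}{U}\right)^{2}$ ($s{\left(U \right)} = \left(4 - \left(U + \frac{1}{U}\right)\right)^{2} = \left(4 - U - \frac{1}{U}\right)^{2}$)
$s{\left(I \right)} 9 = \frac{\left(1 + \left(- \frac{3}{4}\right)^{2} - -3\right)^{2}}{\frac{9}{16}} \cdot 9 = \frac{16 \left(1 + \frac{9}{16} + 3\right)^{2}}{9} \cdot 9 = \frac{16 \left(\frac{73}{16}\right)^{2}}{9} \cdot 9 = \frac{16}{9} \cdot \frac{5329}{256} \cdot 9 = \frac{5329}{144} \cdot 9 = \frac{5329}{16}$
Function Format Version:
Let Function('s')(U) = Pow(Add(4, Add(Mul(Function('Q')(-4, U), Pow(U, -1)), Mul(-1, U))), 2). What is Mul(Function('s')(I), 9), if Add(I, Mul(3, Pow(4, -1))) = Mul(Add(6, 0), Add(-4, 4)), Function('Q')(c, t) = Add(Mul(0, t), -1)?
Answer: Rational(5329, 16) ≈ 333.06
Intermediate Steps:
Function('Q')(c, t) = -1 (Function('Q')(c, t) = Add(0, -1) = -1)
I = Rational(-3, 4) (I = Add(Rational(-3, 4), Mul(Add(6, 0), Add(-4, 4))) = Add(Rational(-3, 4), Mul(6, 0)) = Add(Rational(-3, 4), 0) = Rational(-3, 4) ≈ -0.75000)
Function('s')(U) = Pow(Add(4, Mul(-1, U), Mul(-1, Pow(U, -1))), 2) (Function('s')(U) = Pow(Add(4, Add(Mul(-1, Pow(U, -1)), Mul(-1, U))), 2) = Pow(Add(4, Add(Mul(-1, U), Mul(-1, Pow(U, -1)))), 2) = Pow(Add(4, Mul(-1, U), Mul(-1, Pow(U, -1))), 2))
Mul(Function('s')(I), 9) = Mul(Mul(Pow(Rational(-3, 4), -2), Pow(Add(1, Pow(Rational(-3, 4), 2), Mul(-4, Rational(-3, 4))), 2)), 9) = Mul(Mul(Rational(16, 9), Pow(Add(1, Rational(9, 16), 3), 2)), 9) = Mul(Mul(Rational(16, 9), Pow(Rational(73, 16), 2)), 9) = Mul(Mul(Rational(16, 9), Rational(5329, 256)), 9) = Mul(Rational(5329, 144), 9) = Rational(5329, 16)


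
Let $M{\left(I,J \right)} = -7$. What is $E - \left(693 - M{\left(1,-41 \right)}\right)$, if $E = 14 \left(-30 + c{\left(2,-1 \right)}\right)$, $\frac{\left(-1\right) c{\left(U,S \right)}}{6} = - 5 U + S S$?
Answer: $-364$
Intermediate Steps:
$c{\left(U,S \right)} = - 6 S^{2} + 30 U$ ($c{\left(U,S \right)} = - 6 \left(- 5 U + S S\right) = - 6 \left(- 5 U + S^{2}\right) = - 6 \left(S^{2} - 5 U\right) = - 6 S^{2} + 30 U$)
$E = 336$ ($E = 14 \left(-30 + \left(- 6 \left(-1\right)^{2} + 30 \cdot 2\right)\right) = 14 \left(-30 + \left(\left(-6\right) 1 + 60\right)\right) = 14 \left(-30 + \left(-6 + 60\right)\right) = 14 \left(-30 + 54\right) = 14 \cdot 24 = 336$)
$E - \left(693 - M{\left(1,-41 \right)}\right) = 336 - \left(693 - -7\right) = 336 - \left(693 + 7\right) = 336 - 700 = -364$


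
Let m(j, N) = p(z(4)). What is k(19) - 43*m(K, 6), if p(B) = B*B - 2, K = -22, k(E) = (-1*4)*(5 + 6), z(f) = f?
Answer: -646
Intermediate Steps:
k(E) = -44 (k(E) = -4*11 = -44)
p(B) = -2 + B² (p(B) = B² - 2 = -2 + B²)
m(j, N) = 14 (m(j, N) = -2 + 4² = -2 + 16 = 14)
k(19) - 43*m(K, 6) = -44 - 43*14 = -44 - 602 = -646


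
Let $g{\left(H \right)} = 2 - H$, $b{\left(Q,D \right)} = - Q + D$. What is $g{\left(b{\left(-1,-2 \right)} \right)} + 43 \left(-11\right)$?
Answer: $-470$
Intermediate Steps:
$b{\left(Q,D \right)} = D - Q$
$g{\left(b{\left(-1,-2 \right)} \right)} + 43 \left(-11\right) = \left(2 - \left(-2 - -1\right)\right) + 43 \left(-11\right) = \left(2 - \left(-2 + 1\right)\right) - 473 = \left(2 - -1\right) - 473 = \left(2 + 1\right) - 473 = 3 - 473 = -470$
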